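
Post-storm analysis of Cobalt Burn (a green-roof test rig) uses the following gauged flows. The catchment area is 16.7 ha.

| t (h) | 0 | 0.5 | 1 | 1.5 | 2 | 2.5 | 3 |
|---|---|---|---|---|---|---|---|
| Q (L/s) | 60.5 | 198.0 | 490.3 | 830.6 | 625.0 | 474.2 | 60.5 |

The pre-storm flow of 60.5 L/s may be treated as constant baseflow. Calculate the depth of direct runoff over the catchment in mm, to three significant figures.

d ≈ 25.0 mm

Direct runoff: 0.0, 137.5, 429.8, 770.1, 564.5, 413.7, 0.0 L/s; ΣQ_DR = 2316 L/s.
V = ΣQ_DR · Δt = 2316 × 1800 s = 4.168 × 10^6 L.
Over A = 16.7 ha, depth = V / A = 25.0 mm.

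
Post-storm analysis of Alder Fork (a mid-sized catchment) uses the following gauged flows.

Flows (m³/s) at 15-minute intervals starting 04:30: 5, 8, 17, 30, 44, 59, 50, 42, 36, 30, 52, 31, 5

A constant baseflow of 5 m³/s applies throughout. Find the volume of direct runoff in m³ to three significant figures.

V ≈ 3.10 × 10^5 m³

Direct-runoff ordinates (Q − Q_b): 0.0, 3.0, 12.0, 25.0, 39.0, 54.0, 45.0, 37.0, 31.0, 25.0, 47.0, 26.0, 0.0 m³/s.
ΣQ_DR = 344.0 m³/s.
With Δt = 0.25 h = 900 s, V = ΣQ_DR · Δt = 344.0 × 900 = 3.10 × 10^5 m³.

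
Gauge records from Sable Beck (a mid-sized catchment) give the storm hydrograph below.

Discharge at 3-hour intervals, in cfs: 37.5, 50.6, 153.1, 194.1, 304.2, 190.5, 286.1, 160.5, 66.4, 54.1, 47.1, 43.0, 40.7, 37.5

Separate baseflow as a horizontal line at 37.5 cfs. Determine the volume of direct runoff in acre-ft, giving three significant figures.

Direct-runoff ordinates (Q − Q_b): 0.0, 13.1, 115.6, 156.6, 266.7, 153.0, 248.6, 123.0, 28.9, 16.6, 9.6, 5.5, 3.2, 0.0 cfs.
ΣQ_DR = 1140 cfs.
With Δt = 3 h = 10800 s, V = ΣQ_DR · Δt = 1140 × 10800 = 1.23 × 10^7 ft³ = 283 acre-ft.

V ≈ 283 acre-ft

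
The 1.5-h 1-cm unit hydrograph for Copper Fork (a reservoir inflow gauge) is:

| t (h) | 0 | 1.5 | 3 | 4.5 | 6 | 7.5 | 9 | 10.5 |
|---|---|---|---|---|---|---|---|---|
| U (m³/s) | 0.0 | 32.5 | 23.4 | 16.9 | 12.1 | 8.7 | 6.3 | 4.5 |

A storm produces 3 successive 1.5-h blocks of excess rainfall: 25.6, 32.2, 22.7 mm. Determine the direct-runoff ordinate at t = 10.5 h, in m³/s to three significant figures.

By discrete convolution, Q_j = Σ (P_i / 10 mm) · U_{j−i}.
At t = 10.5 h (j=7): Q = (25.6/10)·4.5 + (32.2/10)·6.3 + (22.7/10)·8.7 = 51.6 m³/s.

Q ≈ 51.6 m³/s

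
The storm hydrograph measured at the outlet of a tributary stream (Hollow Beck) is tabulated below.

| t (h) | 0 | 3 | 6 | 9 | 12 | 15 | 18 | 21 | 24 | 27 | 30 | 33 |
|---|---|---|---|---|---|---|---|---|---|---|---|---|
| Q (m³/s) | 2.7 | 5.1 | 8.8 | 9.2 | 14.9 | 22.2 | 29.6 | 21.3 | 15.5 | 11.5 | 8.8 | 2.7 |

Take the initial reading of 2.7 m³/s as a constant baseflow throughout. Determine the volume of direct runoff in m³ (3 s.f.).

V ≈ 1.29 × 10^6 m³

Direct-runoff ordinates (Q − Q_b): 0.0, 2.4, 6.1, 6.5, 12.2, 19.5, 26.9, 18.6, 12.8, 8.8, 6.1, 0.0 m³/s.
ΣQ_DR = 119.9 m³/s.
With Δt = 3 h = 10800 s, V = ΣQ_DR · Δt = 119.9 × 10800 = 1.29 × 10^6 m³.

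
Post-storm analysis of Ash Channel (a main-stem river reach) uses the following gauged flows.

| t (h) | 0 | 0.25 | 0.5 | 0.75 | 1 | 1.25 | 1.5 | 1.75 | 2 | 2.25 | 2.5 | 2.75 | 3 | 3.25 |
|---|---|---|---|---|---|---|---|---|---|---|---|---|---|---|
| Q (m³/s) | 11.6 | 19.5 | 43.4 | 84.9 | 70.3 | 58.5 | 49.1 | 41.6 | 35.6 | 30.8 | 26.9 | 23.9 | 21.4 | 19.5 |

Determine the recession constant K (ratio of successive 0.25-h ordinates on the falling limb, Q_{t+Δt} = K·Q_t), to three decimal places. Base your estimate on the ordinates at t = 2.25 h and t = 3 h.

K ≈ 0.886

Using the recession-limb readings at t = 2.25 h and t = 3 h: Q falls from 30.8 to 21.4 m³/s over 3 intervals.
K = (Q₂/Q₁)^(1/3) = (21.4/30.8)^(1/3) = 0.886.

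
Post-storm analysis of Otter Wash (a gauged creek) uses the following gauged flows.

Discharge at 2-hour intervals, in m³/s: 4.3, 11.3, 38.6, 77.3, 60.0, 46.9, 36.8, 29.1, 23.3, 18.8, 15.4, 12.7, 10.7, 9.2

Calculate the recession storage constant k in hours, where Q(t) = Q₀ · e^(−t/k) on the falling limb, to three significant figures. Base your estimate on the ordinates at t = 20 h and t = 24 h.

On the falling limb, Q drops from 15.4 to 10.7 m³/s between t = 20 h and t = 24 h (Δt = 4 h).
k = −Δt / ln(Q₂/Q₁) = −4 / ln(10.7/15.4) = 11.0 h.

k ≈ 11.0 h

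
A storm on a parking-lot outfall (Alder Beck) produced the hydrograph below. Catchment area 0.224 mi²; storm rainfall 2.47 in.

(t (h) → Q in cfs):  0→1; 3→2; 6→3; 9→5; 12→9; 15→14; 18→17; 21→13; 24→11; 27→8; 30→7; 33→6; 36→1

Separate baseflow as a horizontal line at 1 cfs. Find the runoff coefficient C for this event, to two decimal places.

ΣQ_DR = 84.00 cfs; V = ΣQ_DR·Δt = 9.072 × 10^5 ft³.
Runoff depth d = V / A = 1.743 in.
C = d / P = 1.743 / 2.47 = 0.71.

C ≈ 0.71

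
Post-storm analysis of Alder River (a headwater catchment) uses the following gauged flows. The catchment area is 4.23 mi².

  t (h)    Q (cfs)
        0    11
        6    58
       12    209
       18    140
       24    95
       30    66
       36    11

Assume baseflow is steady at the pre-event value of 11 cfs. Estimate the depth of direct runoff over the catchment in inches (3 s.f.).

d ≈ 1.13 in

Direct runoff: 0.0, 47.0, 198.0, 129.0, 84.0, 55.0, 0.0 cfs; ΣQ_DR = 513.0 cfs.
V = ΣQ_DR · Δt = 513.0 × 21600 s = 1.108 × 10^7 ft³.
Over A = 4.23 mi², depth = V / A = 1.13 in.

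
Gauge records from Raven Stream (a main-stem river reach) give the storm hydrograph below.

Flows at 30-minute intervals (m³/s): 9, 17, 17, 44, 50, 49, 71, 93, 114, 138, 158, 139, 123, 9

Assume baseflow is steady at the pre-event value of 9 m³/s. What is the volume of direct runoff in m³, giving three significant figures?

V ≈ 1.63 × 10^6 m³

Direct-runoff ordinates (Q − Q_b): 0.0, 8.0, 8.0, 35.0, 41.0, 40.0, 62.0, 84.0, 105.0, 129.0, 149.0, 130.0, 114.0, 0.0 m³/s.
ΣQ_DR = 905.0 m³/s.
With Δt = 0.5 h = 1800 s, V = ΣQ_DR · Δt = 905.0 × 1800 = 1.63 × 10^6 m³.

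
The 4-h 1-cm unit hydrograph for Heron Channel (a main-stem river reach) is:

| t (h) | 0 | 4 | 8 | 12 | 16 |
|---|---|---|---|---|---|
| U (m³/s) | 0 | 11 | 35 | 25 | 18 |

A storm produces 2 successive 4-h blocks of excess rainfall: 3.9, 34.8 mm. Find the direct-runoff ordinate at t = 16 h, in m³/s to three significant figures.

By discrete convolution, Q_j = Σ (P_i / 10 mm) · U_{j−i}.
At t = 16 h (j=4): Q = (3.9/10)·18 + (34.8/10)·25 = 94.0 m³/s.

Q ≈ 94.0 m³/s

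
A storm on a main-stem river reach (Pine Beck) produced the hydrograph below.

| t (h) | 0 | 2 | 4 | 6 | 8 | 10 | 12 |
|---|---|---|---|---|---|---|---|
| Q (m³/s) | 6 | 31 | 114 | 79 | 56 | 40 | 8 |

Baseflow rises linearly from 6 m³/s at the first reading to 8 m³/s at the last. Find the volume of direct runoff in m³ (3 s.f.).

Direct-runoff ordinates (Q − Q_b): 0.00, 24.67, 107.33, 72.00, 48.67, 32.33, 0.00 m³/s.
ΣQ_DR = 285.0 m³/s.
With Δt = 2 h = 7200 s, V = ΣQ_DR · Δt = 285.0 × 7200 = 2.05 × 10^6 m³.

V ≈ 2.05 × 10^6 m³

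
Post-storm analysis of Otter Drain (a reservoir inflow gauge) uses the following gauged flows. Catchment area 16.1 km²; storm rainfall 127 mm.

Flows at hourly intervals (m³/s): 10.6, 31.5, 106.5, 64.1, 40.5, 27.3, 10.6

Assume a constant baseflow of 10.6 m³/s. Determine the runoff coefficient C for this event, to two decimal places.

C ≈ 0.38

ΣQ_DR = 216.9 m³/s; V = ΣQ_DR·Δt = 7.808 × 10^5 m³.
Runoff depth d = V / A = 48.50 mm.
C = d / P = 48.50 / 127 = 0.38.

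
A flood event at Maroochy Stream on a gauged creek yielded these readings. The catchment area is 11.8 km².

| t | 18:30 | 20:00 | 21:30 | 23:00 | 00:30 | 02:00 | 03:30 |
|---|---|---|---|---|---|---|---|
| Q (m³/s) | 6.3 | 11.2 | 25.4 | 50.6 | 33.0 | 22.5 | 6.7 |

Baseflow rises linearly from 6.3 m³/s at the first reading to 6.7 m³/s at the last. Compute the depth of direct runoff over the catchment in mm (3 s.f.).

d ≈ 50.4 mm

Direct runoff: 0.00, 4.83, 18.97, 44.10, 26.43, 15.87, 0.00 m³/s; ΣQ_DR = 110.2 m³/s.
V = ΣQ_DR · Δt = 110.2 × 5400 s = 5.951 × 10^5 m³.
Over A = 11.8 km², depth = V / A = 50.4 mm.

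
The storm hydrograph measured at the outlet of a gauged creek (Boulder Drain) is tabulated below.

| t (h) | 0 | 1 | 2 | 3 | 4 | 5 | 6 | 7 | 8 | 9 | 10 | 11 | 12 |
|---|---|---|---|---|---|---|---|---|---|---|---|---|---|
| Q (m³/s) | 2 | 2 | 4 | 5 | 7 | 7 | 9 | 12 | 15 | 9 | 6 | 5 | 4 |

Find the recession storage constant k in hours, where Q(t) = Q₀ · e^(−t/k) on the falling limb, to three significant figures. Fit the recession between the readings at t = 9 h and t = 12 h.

On the falling limb, Q drops from 9 to 4 m³/s between t = 9 h and t = 12 h (Δt = 3 h).
k = −Δt / ln(Q₂/Q₁) = −3 / ln(4/9) = 3.70 h.

k ≈ 3.70 h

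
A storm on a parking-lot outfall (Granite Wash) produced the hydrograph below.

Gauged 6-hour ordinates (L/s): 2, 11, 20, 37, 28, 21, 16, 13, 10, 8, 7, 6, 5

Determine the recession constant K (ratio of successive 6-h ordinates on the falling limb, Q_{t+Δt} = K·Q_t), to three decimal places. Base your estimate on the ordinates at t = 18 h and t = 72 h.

Using the recession-limb readings at t = 18 h and t = 72 h: Q falls from 37 to 5 L/s over 9 intervals.
K = (Q₂/Q₁)^(1/9) = (5/37)^(1/9) = 0.801.

K ≈ 0.801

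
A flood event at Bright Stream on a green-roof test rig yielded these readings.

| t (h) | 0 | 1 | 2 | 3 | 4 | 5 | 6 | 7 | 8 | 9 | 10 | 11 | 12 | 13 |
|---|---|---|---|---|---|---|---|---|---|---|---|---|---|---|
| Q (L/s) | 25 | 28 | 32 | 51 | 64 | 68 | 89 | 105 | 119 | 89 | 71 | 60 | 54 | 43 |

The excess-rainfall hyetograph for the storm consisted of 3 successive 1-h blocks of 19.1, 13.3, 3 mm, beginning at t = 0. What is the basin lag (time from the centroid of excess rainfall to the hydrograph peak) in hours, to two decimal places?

t_L ≈ 6.95 h

Centroid of excess rainfall: t_c = Σ P_i·t̄_i / ΣP_i = 1.0452 h (block centres at 0.5, 1.5, 2.5 h).
Hydrograph peak occurs at t = 8 h, so basin lag t_L = 8 − 1.0452 = 6.95 h.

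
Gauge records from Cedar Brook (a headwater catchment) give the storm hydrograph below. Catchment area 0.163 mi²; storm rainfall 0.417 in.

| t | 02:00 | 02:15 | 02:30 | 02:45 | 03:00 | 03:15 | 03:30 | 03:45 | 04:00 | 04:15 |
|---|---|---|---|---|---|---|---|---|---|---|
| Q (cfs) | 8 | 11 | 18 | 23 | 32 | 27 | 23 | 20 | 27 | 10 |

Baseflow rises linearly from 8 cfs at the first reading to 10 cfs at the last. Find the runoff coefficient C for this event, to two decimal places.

ΣQ_DR = 109.0 cfs; V = ΣQ_DR·Δt = 98100 ft³.
Runoff depth d = V / A = 0.2591 in.
C = d / P = 0.2591 / 0.417 = 0.62.

C ≈ 0.62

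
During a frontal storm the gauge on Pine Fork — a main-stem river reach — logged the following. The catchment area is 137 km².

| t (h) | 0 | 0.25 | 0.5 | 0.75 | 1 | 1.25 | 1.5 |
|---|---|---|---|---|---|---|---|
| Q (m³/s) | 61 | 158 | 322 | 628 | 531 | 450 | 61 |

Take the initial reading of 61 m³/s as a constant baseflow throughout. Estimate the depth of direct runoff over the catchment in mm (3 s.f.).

d ≈ 11.7 mm

Direct runoff: 0.0, 97.0, 261.0, 567.0, 470.0, 389.0, 0.0 m³/s; ΣQ_DR = 1784 m³/s.
V = ΣQ_DR · Δt = 1784 × 900 s = 1.606 × 10^6 m³.
Over A = 137 km², depth = V / A = 11.7 mm.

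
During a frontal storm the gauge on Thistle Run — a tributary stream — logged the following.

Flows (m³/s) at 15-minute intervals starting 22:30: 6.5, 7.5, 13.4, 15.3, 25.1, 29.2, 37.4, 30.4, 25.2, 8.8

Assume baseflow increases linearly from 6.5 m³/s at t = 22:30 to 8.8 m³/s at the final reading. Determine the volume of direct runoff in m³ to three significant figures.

Direct-runoff ordinates (Q − Q_b): 0.00, 0.74, 6.39, 8.03, 17.58, 21.42, 29.37, 22.11, 16.66, 0.00 m³/s.
ΣQ_DR = 122.3 m³/s.
With Δt = 0.25 h = 900 s, V = ΣQ_DR · Δt = 122.3 × 900 = 1.10 × 10^5 m³.

V ≈ 1.10 × 10^5 m³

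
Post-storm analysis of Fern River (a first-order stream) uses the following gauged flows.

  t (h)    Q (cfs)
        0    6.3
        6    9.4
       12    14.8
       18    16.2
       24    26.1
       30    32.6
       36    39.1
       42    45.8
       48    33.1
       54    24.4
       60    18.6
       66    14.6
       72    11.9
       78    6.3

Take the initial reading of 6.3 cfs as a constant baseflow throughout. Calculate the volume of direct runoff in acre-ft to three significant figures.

Direct-runoff ordinates (Q − Q_b): 0.0, 3.1, 8.5, 9.9, 19.8, 26.3, 32.8, 39.5, 26.8, 18.1, 12.3, 8.3, 5.6, 0.0 cfs.
ΣQ_DR = 211.0 cfs.
With Δt = 6 h = 21600 s, V = ΣQ_DR · Δt = 211.0 × 21600 = 4.56 × 10^6 ft³ = 105 acre-ft.

V ≈ 105 acre-ft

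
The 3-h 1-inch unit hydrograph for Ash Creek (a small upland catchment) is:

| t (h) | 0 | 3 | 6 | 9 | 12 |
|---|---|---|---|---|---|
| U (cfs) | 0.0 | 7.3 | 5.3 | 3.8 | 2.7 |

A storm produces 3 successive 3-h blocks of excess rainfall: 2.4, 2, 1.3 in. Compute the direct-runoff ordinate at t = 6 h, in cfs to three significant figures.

Q ≈ 27.3 cfs

By discrete convolution, Q_j = Σ (P_i / 1 in) · U_{j−i}.
At t = 6 h (j=2): Q = (2.4/1)·5.3 + (2/1)·7.3 + (1.3/1)·0.0 = 27.3 cfs.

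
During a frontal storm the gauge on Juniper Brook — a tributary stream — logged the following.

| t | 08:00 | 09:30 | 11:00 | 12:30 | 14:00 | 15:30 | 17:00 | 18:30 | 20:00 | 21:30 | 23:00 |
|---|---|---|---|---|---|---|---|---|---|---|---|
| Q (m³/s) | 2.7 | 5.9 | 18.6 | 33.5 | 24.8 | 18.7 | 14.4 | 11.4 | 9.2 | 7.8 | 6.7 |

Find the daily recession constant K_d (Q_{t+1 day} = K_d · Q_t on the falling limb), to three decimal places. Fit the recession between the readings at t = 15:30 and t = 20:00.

Between t = 15:30 and t = 20:00 the flow falls from 18.7 to 9.2 m³/s over 3×1.5 h = 4.5 h.
Per-interval ratio K = (9.2/18.7)^(1/3) = 0.7894; K_d = K^(24/1.5) = 0.023.

K_d ≈ 0.023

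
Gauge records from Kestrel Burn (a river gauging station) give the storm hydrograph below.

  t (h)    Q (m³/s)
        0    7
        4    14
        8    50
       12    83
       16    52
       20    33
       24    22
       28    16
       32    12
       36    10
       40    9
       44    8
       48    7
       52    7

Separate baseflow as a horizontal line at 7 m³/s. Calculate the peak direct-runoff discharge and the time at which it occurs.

Subtracting baseflow gives direct-runoff ordinates: 0.0, 7.0, 43.0, 76.0, 45.0, 26.0, 15.0, 9.0, 5.0, 3.0, 2.0, 1.0, 0.0, 0.0 m³/s.
The maximum is 76.0 m³/s, occurring at the reading for t = 12 h.

Q_p = 76.0 m³/s at t = 12 h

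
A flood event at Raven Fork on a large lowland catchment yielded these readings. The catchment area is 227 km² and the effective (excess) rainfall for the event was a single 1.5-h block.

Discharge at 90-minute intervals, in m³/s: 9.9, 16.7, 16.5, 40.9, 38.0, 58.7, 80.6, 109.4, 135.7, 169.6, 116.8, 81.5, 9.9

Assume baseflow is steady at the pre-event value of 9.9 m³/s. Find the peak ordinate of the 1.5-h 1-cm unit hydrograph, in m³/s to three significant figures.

Direct runoff: 0.0, 6.8, 6.6, 31.0, 28.1, 48.8, 70.7, 99.5, 125.8, 159.7, 106.9, 71.6, 0.0 m³/s; ΣQ_DR = 755.5 m³/s, peak = 159.7 m³/s.
Runoff depth d = ΣQ_DR·Δt / A = 755.5 × 5400 / (227 km²) = 17.97 mm.
The 1-cm UH is the DRH scaled by (10 mm)/d, so U_p = 159.7 × 10/17.97 = 88.9 m³/s.

U_p ≈ 88.9 m³/s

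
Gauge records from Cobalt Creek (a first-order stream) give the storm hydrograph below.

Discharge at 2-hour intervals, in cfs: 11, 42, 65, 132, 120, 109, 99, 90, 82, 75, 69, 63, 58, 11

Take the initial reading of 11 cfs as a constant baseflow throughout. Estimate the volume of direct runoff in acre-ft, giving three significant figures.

Direct-runoff ordinates (Q − Q_b): 0.0, 31.0, 54.0, 121.0, 109.0, 98.0, 88.0, 79.0, 71.0, 64.0, 58.0, 52.0, 47.0, 0.0 cfs.
ΣQ_DR = 872.0 cfs.
With Δt = 2 h = 7200 s, V = ΣQ_DR · Δt = 872.0 × 7200 = 6.28 × 10^6 ft³ = 144 acre-ft.

V ≈ 144 acre-ft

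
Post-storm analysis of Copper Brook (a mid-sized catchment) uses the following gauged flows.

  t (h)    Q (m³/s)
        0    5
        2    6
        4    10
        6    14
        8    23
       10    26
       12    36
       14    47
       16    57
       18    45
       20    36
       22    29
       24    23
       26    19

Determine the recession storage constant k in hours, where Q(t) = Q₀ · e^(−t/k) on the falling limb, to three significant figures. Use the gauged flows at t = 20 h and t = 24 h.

k ≈ 8.93 h

On the falling limb, Q drops from 36 to 23 m³/s between t = 20 h and t = 24 h (Δt = 4 h).
k = −Δt / ln(Q₂/Q₁) = −4 / ln(23/36) = 8.93 h.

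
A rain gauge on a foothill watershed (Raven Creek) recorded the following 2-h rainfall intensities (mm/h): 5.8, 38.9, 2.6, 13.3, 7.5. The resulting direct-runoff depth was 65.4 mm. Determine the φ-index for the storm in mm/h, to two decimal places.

Only the 2 blocks with intensity above φ contribute runoff: 38.9, 13.3 mm/h.
Σ(I−φ)·Δt = d  ⇒  (38.9+13.3 − 2φ)·2 = 65.4
φ = (52.20 − 65.4/2) / 2 = 9.75 mm/h.

φ ≈ 9.75 mm/h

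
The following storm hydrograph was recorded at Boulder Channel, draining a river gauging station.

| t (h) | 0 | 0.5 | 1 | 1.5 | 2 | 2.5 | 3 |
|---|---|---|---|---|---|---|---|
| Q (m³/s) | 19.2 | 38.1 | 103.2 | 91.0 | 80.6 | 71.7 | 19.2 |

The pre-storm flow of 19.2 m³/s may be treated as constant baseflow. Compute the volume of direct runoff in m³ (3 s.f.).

Direct-runoff ordinates (Q − Q_b): 0.0, 18.9, 84.0, 71.8, 61.4, 52.5, 0.0 m³/s.
ΣQ_DR = 288.6 m³/s.
With Δt = 0.5 h = 1800 s, V = ΣQ_DR · Δt = 288.6 × 1800 = 5.19 × 10^5 m³.

V ≈ 5.19 × 10^5 m³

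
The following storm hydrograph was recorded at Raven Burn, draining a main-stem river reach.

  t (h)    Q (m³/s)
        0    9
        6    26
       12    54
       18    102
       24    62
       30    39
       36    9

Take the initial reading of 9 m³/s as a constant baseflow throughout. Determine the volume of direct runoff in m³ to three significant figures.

V ≈ 5.14 × 10^6 m³

Direct-runoff ordinates (Q − Q_b): 0.0, 17.0, 45.0, 93.0, 53.0, 30.0, 0.0 m³/s.
ΣQ_DR = 238.0 m³/s.
With Δt = 6 h = 21600 s, V = ΣQ_DR · Δt = 238.0 × 21600 = 5.14 × 10^6 m³.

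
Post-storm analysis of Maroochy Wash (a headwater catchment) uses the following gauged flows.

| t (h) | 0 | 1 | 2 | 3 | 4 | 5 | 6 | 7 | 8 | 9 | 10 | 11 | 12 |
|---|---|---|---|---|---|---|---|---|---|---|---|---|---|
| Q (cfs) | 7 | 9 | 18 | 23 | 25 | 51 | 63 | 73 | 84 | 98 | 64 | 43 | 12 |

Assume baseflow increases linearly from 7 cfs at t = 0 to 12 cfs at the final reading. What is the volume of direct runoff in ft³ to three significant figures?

V ≈ 1.61 × 10^6 ft³

Direct-runoff ordinates (Q − Q_b): 0.00, 1.58, 10.17, 14.75, 16.33, 41.92, 53.50, 63.08, 73.67, 87.25, 52.83, 31.42, 0.00 cfs.
ΣQ_DR = 446.5 cfs.
With Δt = 1 h = 3600 s, V = ΣQ_DR · Δt = 446.5 × 3600 = 1.61 × 10^6 ft³.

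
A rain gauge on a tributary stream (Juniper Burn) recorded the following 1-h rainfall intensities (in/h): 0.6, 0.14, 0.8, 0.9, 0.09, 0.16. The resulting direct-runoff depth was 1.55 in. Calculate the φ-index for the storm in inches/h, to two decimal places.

φ ≈ 0.25 in/h

Only the 3 blocks with intensity above φ contribute runoff: 0.6, 0.8, 0.9 in/h.
Σ(I−φ)·Δt = d  ⇒  (0.6+0.8+0.9 − 3φ)·1 = 1.55
φ = (2.300 − 1.55/1) / 3 = 0.25 in/h.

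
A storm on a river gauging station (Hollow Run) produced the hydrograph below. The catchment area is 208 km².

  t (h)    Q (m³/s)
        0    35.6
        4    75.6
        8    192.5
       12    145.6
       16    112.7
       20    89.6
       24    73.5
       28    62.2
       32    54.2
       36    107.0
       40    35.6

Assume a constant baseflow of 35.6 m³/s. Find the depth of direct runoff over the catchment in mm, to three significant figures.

Direct runoff: 0.0, 40.0, 156.9, 110.0, 77.1, 54.0, 37.9, 26.6, 18.6, 71.4, 0.0 m³/s; ΣQ_DR = 592.5 m³/s.
V = ΣQ_DR · Δt = 592.5 × 14400 s = 8.532 × 10^6 m³.
Over A = 208 km², depth = V / A = 41.0 mm.

d ≈ 41.0 mm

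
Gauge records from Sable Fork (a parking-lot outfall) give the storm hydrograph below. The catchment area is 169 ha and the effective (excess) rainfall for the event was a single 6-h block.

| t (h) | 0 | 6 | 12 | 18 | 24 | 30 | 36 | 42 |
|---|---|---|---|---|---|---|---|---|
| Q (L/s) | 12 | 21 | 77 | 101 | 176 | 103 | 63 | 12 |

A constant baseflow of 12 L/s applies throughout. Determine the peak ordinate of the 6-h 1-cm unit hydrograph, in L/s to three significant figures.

Direct runoff: 0.0, 9.0, 65.0, 89.0, 164.0, 91.0, 51.0, 0.0 L/s; ΣQ_DR = 469.0 L/s, peak = 164.0 L/s.
Runoff depth d = ΣQ_DR·Δt / A = 469.0 × 21600 / (169 ha) = 5.994 mm.
The 1-cm UH is the DRH scaled by (10 mm)/d, so U_p = 164.0 × 10/5.994 = 274 L/s.

U_p ≈ 274 L/s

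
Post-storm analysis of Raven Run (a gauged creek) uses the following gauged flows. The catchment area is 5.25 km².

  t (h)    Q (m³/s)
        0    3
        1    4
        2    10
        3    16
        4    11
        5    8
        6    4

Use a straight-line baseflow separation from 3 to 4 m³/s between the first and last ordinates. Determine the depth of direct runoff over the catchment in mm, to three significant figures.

Direct runoff: 0.00, 0.83, 6.67, 12.50, 7.33, 4.17, 0.00 m³/s; ΣQ_DR = 31.50 m³/s.
V = ΣQ_DR · Δt = 31.50 × 3600 s = 1.134 × 10^5 m³.
Over A = 5.25 km², depth = V / A = 21.6 mm.

d ≈ 21.6 mm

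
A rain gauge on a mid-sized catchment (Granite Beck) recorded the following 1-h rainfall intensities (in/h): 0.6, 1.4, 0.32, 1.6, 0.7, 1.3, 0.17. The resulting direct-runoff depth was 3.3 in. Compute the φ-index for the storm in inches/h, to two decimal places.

φ ≈ 0.46 in/h

Only the 5 blocks with intensity above φ contribute runoff: 0.6, 1.4, 1.6, 0.7, 1.3 in/h.
Σ(I−φ)·Δt = d  ⇒  (0.6+1.4+1.6+0.7+1.3 − 5φ)·1 = 3.3
φ = (5.600 − 3.3/1) / 5 = 0.46 in/h.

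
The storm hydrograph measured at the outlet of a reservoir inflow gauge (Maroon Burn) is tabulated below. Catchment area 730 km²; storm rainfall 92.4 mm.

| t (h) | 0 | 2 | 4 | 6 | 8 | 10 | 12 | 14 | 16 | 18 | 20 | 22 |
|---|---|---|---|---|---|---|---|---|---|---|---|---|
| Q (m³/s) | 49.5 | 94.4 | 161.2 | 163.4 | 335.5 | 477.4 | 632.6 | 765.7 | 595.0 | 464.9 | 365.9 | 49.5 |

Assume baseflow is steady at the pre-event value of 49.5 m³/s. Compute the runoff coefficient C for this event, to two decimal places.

ΣQ_DR = 3561 m³/s; V = ΣQ_DR·Δt = 2.564 × 10^7 m³.
Runoff depth d = V / A = 35.12 mm.
C = d / P = 35.12 / 92.4 = 0.38.

C ≈ 0.38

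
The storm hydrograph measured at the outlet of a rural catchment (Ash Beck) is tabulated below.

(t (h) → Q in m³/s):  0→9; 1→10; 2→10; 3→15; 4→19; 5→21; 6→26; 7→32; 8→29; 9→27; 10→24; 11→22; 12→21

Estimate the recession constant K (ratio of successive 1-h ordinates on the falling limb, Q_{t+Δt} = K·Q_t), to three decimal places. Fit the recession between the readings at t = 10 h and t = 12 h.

Using the recession-limb readings at t = 10 h and t = 12 h: Q falls from 24 to 21 m³/s over 2 intervals.
K = (Q₂/Q₁)^(1/2) = (21/24)^(1/2) = 0.935.

K ≈ 0.935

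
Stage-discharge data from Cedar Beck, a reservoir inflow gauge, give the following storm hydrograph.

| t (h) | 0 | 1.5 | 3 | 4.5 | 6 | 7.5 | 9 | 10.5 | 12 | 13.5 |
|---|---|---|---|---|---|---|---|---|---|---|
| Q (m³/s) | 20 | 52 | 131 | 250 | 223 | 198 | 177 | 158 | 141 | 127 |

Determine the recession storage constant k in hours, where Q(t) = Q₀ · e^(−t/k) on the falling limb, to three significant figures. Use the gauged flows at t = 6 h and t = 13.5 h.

On the falling limb, Q drops from 223 to 127 m³/s between t = 6 h and t = 13.5 h (Δt = 7.5 h).
k = −Δt / ln(Q₂/Q₁) = −7.5 / ln(127/223) = 13.3 h.

k ≈ 13.3 h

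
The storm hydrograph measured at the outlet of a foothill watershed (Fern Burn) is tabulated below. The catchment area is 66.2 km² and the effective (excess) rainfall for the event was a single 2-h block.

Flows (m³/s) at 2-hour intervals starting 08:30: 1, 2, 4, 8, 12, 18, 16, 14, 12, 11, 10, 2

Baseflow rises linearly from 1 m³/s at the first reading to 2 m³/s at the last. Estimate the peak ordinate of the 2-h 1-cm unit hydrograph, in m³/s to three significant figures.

U_p ≈ 16.5 m³/s

Direct runoff: 0.00, 0.91, 2.82, 6.73, 10.64, 16.55, 14.45, 12.36, 10.27, 9.18, 8.09, 0.00 m³/s; ΣQ_DR = 92.00 m³/s, peak = 16.55 m³/s.
Runoff depth d = ΣQ_DR·Δt / A = 92.00 × 7200 / (66.2 km²) = 10.01 mm.
The 1-cm UH is the DRH scaled by (10 mm)/d, so U_p = 16.55 × 10/10.01 = 16.5 m³/s.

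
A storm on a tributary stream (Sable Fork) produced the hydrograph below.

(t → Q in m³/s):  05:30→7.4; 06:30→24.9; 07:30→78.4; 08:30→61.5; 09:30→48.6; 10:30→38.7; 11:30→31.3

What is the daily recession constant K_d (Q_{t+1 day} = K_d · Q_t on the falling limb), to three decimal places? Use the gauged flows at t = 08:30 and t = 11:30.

K_d ≈ 0.005

Between t = 08:30 and t = 11:30 the flow falls from 61.5 to 31.3 m³/s over 3×1 h = 3 h.
Per-interval ratio K = (31.3/61.5)^(1/3) = 0.7984; K_d = K^(24/1) = 0.005.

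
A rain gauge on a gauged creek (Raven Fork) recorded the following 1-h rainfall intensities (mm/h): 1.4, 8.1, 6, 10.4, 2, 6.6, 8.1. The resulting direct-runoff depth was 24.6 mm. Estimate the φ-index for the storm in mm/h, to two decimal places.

Only the 5 blocks with intensity above φ contribute runoff: 8.1, 6, 10.4, 6.6, 8.1 mm/h.
Σ(I−φ)·Δt = d  ⇒  (8.1+6+10.4+6.6+8.1 − 5φ)·1 = 24.6
φ = (39.20 − 24.6/1) / 5 = 2.92 mm/h.

φ ≈ 2.92 mm/h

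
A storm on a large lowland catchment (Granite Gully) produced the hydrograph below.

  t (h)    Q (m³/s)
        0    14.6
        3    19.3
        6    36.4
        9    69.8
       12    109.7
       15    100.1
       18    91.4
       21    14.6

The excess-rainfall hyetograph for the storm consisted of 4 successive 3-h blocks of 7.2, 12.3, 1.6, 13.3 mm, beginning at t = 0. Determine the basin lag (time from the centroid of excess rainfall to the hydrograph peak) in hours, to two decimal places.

t_L ≈ 5.67 h

Centroid of excess rainfall: t_c = Σ P_i·t̄_i / ΣP_i = 6.3314 h (block centres at 1.5, 4.5, 7.5, 10.5 h).
Hydrograph peak occurs at t = 12 h, so basin lag t_L = 12 − 6.3314 = 5.67 h.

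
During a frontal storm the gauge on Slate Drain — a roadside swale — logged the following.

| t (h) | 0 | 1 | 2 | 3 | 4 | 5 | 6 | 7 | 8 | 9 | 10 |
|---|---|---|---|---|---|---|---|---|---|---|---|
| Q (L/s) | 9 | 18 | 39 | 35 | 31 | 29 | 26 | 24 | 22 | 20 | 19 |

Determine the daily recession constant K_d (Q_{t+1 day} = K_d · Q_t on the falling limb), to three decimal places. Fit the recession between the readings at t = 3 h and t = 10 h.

K_d ≈ 0.123

Between t = 3 h and t = 10 h the flow falls from 35 to 19 L/s over 7×1 h = 7 h.
Per-interval ratio K = (19/35)^(1/7) = 0.9164; K_d = K^(24/1) = 0.123.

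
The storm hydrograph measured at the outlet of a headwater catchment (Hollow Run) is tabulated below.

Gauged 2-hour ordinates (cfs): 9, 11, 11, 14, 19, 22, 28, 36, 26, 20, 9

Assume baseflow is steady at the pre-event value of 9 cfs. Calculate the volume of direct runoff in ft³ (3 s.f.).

V ≈ 7.63 × 10^5 ft³

Direct-runoff ordinates (Q − Q_b): 0.0, 2.0, 2.0, 5.0, 10.0, 13.0, 19.0, 27.0, 17.0, 11.0, 0.0 cfs.
ΣQ_DR = 106.0 cfs.
With Δt = 2 h = 7200 s, V = ΣQ_DR · Δt = 106.0 × 7200 = 7.63 × 10^5 ft³.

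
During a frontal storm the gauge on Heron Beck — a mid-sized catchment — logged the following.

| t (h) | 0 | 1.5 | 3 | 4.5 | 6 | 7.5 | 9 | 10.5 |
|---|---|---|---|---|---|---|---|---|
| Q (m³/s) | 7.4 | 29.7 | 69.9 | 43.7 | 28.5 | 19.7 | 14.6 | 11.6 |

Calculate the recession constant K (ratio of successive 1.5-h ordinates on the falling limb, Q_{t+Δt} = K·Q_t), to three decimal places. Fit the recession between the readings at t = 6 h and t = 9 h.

Using the recession-limb readings at t = 6 h and t = 9 h: Q falls from 28.5 to 14.6 m³/s over 2 intervals.
K = (Q₂/Q₁)^(1/2) = (14.6/28.5)^(1/2) = 0.716.

K ≈ 0.716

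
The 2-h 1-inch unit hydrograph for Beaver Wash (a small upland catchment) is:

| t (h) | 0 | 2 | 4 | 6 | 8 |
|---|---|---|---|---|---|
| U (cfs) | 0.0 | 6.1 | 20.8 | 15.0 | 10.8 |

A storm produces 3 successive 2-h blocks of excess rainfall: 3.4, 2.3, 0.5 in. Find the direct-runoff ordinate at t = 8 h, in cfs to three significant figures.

By discrete convolution, Q_j = Σ (P_i / 1 in) · U_{j−i}.
At t = 8 h (j=4): Q = (3.4/1)·10.8 + (2.3/1)·15.0 + (0.5/1)·20.8 = 81.6 cfs.

Q ≈ 81.6 cfs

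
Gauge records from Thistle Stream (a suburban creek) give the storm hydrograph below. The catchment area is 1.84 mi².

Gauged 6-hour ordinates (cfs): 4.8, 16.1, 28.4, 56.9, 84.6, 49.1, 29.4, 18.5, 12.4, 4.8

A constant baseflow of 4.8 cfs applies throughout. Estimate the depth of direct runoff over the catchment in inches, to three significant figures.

Direct runoff: 0.0, 11.3, 23.6, 52.1, 79.8, 44.3, 24.6, 13.7, 7.6, 0.0 cfs; ΣQ_DR = 257.0 cfs.
V = ΣQ_DR · Δt = 257.0 × 21600 s = 5.551 × 10^6 ft³.
Over A = 1.84 mi², depth = V / A = 1.30 in.

d ≈ 1.30 in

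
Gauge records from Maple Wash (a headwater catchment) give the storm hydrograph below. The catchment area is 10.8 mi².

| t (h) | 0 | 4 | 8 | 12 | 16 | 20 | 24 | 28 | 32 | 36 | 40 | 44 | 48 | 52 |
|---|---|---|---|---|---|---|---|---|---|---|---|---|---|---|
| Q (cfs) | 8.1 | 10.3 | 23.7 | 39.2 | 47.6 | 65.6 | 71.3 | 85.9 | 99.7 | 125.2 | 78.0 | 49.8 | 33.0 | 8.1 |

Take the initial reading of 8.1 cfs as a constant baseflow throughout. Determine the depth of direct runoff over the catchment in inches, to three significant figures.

Direct runoff: 0.0, 2.2, 15.6, 31.1, 39.5, 57.5, 63.2, 77.8, 91.6, 117.1, 69.9, 41.7, 24.9, 0.0 cfs; ΣQ_DR = 632.1 cfs.
V = ΣQ_DR · Δt = 632.1 × 14400 s = 9.102 × 10^6 ft³.
Over A = 10.8 mi², depth = V / A = 0.363 in.

d ≈ 0.363 in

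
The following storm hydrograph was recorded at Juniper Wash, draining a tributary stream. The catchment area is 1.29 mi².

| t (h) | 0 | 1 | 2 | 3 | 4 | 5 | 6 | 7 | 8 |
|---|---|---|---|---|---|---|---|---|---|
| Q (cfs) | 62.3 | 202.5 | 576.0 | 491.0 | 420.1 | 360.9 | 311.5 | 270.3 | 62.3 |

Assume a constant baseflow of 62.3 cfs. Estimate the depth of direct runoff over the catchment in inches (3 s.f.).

Direct runoff: 0.0, 140.2, 513.7, 428.7, 357.8, 298.6, 249.2, 208.0, 0.0 cfs; ΣQ_DR = 2196 cfs.
V = ΣQ_DR · Δt = 2196 × 3600 s = 7.906 × 10^6 ft³.
Over A = 1.29 mi², depth = V / A = 2.64 in.

d ≈ 2.64 in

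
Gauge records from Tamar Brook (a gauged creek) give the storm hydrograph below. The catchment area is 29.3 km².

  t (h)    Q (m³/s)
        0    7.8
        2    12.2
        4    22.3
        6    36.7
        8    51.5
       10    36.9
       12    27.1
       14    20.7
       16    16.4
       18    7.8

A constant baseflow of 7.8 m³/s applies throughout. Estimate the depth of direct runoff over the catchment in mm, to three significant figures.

d ≈ 39.7 mm

Direct runoff: 0.0, 4.4, 14.5, 28.9, 43.7, 29.1, 19.3, 12.9, 8.6, 0.0 m³/s; ΣQ_DR = 161.4 m³/s.
V = ΣQ_DR · Δt = 161.4 × 7200 s = 1.162 × 10^6 m³.
Over A = 29.3 km², depth = V / A = 39.7 mm.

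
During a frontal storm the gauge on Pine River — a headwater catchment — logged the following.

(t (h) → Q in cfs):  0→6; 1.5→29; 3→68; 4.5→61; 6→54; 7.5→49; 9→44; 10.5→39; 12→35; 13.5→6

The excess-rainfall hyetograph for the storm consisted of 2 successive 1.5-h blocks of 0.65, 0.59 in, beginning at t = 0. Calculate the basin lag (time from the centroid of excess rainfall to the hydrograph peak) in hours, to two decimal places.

Centroid of excess rainfall: t_c = Σ P_i·t̄_i / ΣP_i = 1.4637 h (block centres at 0.75, 2.25 h).
Hydrograph peak occurs at t = 3 h, so basin lag t_L = 3 − 1.4637 = 1.54 h.

t_L ≈ 1.54 h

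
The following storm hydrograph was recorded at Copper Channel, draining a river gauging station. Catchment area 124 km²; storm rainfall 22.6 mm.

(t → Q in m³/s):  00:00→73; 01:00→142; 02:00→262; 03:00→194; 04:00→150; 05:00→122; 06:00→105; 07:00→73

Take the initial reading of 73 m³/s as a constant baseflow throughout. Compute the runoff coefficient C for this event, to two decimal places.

ΣQ_DR = 537.0 m³/s; V = ΣQ_DR·Δt = 1.933 × 10^6 m³.
Runoff depth d = V / A = 15.59 mm.
C = d / P = 15.59 / 22.6 = 0.69.

C ≈ 0.69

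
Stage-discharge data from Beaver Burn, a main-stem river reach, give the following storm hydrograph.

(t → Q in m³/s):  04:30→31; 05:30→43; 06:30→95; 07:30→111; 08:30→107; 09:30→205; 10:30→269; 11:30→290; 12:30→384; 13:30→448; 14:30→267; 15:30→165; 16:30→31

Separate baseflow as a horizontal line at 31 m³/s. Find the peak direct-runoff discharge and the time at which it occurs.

Subtracting baseflow gives direct-runoff ordinates: 0.0, 12.0, 64.0, 80.0, 76.0, 174.0, 238.0, 259.0, 353.0, 417.0, 236.0, 134.0, 0.0 m³/s.
The maximum is 417.0 m³/s, occurring at the reading for t = 13:30.

Q_p = 417.0 m³/s at t = 13:30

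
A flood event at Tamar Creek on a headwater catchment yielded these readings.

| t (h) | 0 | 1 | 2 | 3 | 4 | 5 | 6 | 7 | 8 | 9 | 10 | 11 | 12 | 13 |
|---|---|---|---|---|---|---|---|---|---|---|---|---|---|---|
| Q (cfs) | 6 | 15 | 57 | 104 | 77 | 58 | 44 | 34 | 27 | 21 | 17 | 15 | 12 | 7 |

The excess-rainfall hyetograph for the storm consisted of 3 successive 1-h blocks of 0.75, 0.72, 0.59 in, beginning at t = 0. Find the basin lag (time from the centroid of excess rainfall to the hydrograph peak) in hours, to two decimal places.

t_L ≈ 1.58 h

Centroid of excess rainfall: t_c = Σ P_i·t̄_i / ΣP_i = 1.4223 h (block centres at 0.5, 1.5, 2.5 h).
Hydrograph peak occurs at t = 3 h, so basin lag t_L = 3 − 1.4223 = 1.58 h.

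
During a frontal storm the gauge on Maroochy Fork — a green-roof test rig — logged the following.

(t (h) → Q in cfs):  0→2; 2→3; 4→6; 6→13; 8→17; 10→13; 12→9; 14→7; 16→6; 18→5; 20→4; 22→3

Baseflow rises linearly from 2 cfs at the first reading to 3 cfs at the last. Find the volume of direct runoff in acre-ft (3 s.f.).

V ≈ 9.59 acre-ft

Direct-runoff ordinates (Q − Q_b): 0.00, 0.91, 3.82, 10.73, 14.64, 10.55, 6.45, 4.36, 3.27, 2.18, 1.09, 0.00 cfs.
ΣQ_DR = 58.00 cfs.
With Δt = 2 h = 7200 s, V = ΣQ_DR · Δt = 58.00 × 7200 = 4.18 × 10^5 ft³ = 9.59 acre-ft.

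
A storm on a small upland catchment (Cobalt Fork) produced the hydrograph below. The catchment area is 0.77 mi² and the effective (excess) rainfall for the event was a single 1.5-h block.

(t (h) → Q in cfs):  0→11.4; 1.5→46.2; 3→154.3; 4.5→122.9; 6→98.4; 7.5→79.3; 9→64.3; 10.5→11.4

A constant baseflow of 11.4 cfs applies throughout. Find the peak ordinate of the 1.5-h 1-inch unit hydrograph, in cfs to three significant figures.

U_p ≈ 95.2 cfs

Direct runoff: 0.0, 34.8, 142.9, 111.5, 87.0, 67.9, 52.9, 0.0 cfs; ΣQ_DR = 497.0 cfs, peak = 142.9 cfs.
Runoff depth d = ΣQ_DR·Δt / A = 497.0 × 5400 / (0.77 mi²) = 1.500 in.
The 1-inch UH is the DRH scaled by (1 in)/d, so U_p = 142.9 × 1/1.500 = 95.2 cfs.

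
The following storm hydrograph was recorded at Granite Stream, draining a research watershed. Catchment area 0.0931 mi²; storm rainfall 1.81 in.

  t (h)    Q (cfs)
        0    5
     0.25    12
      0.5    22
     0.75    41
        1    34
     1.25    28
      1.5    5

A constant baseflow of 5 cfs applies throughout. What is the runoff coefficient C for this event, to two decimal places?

C ≈ 0.26

ΣQ_DR = 112.0 cfs; V = ΣQ_DR·Δt = 1.008 × 10^5 ft³.
Runoff depth d = V / A = 0.4660 in.
C = d / P = 0.4660 / 1.81 = 0.26.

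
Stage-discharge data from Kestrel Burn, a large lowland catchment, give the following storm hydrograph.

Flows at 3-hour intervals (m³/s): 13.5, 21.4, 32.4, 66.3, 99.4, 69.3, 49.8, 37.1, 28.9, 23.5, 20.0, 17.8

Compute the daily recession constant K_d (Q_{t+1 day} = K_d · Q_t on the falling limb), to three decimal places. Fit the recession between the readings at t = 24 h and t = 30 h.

K_d ≈ 0.229

Between t = 24 h and t = 30 h the flow falls from 28.9 to 20.0 m³/s over 2×3 h = 6 h.
Per-interval ratio K = (20.0/28.9)^(1/2) = 0.8319; K_d = K^(24/3) = 0.229.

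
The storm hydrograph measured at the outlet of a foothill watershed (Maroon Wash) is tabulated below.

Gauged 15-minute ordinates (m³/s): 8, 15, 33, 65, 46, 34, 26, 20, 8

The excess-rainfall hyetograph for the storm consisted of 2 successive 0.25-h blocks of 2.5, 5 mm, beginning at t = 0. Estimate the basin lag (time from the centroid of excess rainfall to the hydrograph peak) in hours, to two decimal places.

Centroid of excess rainfall: t_c = Σ P_i·t̄_i / ΣP_i = 0.2917 h (block centres at 0.125, 0.375 h).
Hydrograph peak occurs at t = 0.75 h, so basin lag t_L = 0.75 − 0.2917 = 0.46 h.

t_L ≈ 0.46 h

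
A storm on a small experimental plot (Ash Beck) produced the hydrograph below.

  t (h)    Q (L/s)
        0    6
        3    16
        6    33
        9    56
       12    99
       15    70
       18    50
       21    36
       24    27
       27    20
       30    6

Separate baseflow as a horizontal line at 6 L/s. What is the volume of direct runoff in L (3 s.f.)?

V ≈ 3.81 × 10^6 L

Direct-runoff ordinates (Q − Q_b): 0.0, 10.0, 27.0, 50.0, 93.0, 64.0, 44.0, 30.0, 21.0, 14.0, 0.0 L/s.
ΣQ_DR = 353.0 L/s.
With Δt = 3 h = 10800 s, V = ΣQ_DR · Δt = 353.0 × 10800 = 3.81 × 10^6 L.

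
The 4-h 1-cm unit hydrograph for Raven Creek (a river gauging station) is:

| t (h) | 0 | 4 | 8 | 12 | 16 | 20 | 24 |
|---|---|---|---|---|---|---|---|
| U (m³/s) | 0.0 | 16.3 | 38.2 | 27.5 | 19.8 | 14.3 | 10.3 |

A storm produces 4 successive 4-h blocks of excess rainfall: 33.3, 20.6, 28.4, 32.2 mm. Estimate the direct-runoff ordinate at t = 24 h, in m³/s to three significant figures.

By discrete convolution, Q_j = Σ (P_i / 10 mm) · U_{j−i}.
At t = 24 h (j=6): Q = (33.3/10)·10.3 + (20.6/10)·14.3 + (28.4/10)·19.8 + (32.2/10)·27.5 = 209 m³/s.

Q ≈ 209 m³/s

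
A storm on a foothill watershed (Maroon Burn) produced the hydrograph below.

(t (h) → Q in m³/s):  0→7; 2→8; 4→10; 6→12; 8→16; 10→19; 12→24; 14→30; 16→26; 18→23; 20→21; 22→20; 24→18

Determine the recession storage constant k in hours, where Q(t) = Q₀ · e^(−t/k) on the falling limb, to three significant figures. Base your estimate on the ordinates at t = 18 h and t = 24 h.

k ≈ 24.5 h

On the falling limb, Q drops from 23 to 18 m³/s between t = 18 h and t = 24 h (Δt = 6 h).
k = −Δt / ln(Q₂/Q₁) = −6 / ln(18/23) = 24.5 h.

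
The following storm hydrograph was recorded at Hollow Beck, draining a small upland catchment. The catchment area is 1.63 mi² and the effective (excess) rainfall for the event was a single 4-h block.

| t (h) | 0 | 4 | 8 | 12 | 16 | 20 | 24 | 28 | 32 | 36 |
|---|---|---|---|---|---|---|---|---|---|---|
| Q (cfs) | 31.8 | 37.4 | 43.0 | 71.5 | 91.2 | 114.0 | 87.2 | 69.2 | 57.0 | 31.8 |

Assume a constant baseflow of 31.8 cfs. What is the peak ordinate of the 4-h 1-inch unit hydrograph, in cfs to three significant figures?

Direct runoff: 0.0, 5.6, 11.2, 39.7, 59.4, 82.2, 55.4, 37.4, 25.2, 0.0 cfs; ΣQ_DR = 316.1 cfs, peak = 82.2 cfs.
Runoff depth d = ΣQ_DR·Δt / A = 316.1 × 14400 / (1.63 mi²) = 1.202 in.
The 1-inch UH is the DRH scaled by (1 in)/d, so U_p = 82.2 × 1/1.202 = 68.4 cfs.

U_p ≈ 68.4 cfs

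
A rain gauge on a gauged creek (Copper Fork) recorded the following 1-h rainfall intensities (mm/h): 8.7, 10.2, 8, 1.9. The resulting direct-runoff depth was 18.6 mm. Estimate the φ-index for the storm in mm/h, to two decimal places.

Only the 3 blocks with intensity above φ contribute runoff: 8.7, 10.2, 8 mm/h.
Σ(I−φ)·Δt = d  ⇒  (8.7+10.2+8 − 3φ)·1 = 18.6
φ = (26.90 − 18.6/1) / 3 = 2.77 mm/h.

φ ≈ 2.77 mm/h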